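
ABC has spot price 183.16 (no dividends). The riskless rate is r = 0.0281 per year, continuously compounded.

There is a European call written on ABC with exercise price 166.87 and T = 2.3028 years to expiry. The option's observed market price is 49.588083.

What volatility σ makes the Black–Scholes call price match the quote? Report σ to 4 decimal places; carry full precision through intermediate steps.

At σ = 0.3409 the Black–Scholes value reproduces the quote:
σ√T = 0.3409·√2.3028 = 0.517315
d₁ = (ln(S/K) + (r+σ²/2)T) / (σ√T) = (ln(183.16/166.87) + (0.0281+0.3409²/2)·2.3028) / 0.517315 = (0.093145 + 0.198516) / 0.517315 = 0.563798
d₂ = d₁ − σ√T = 0.563798 − 0.517315 = 0.046483
e^{−rT} = 0.937340
N(d₁) = 0.713554,  N(d₂) = 0.518537
V = S·N(d₁) − K·e^{−rT}·N(d₂) = 130.694579 − 81.106496 = 49.588083 (the observed quote) — the price is monotone increasing in volatility, hence this σ is the only solution

sigma = 0.3409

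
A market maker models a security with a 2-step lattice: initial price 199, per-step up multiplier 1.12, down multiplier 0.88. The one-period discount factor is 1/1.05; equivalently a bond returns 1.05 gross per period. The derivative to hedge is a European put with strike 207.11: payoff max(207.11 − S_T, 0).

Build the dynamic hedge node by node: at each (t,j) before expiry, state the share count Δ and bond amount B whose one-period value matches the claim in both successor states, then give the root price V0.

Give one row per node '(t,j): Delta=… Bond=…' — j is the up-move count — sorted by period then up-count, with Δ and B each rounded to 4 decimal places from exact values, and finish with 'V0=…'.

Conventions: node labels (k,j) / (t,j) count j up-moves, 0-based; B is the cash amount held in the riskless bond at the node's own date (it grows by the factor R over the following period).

(0,0): Delta=-0.3995 Bond=87.6984
(1,0): Delta=-1.0000 Bond=197.2476
(1,1): Delta=-0.2052 Bond=48.7804
V0=8.2033

Under the risk-neutral measure, an up-move has probability p* = (R−d)/(u−d) = 0.7083 and values discount at R = 1.05.
Terminal payoffs: V(2,0)=53.0044, V(2,1)=10.9756, V(2,2)=0.0000
Node (1,0) S=175.1200: V=(p*·10.9756+(1−p*)·53.0044)/1.05=22.1276; Δ=(10.9756−53.0044)/(196.1344−154.1056)=-1.0000; B=V−Δ·S=197.2476
Node (1,1) S=222.8800: V=(p*·0.0000+(1−p*)·10.9756)/1.05=3.0488; Δ=(0.0000−10.9756)/(249.6256−196.1344)=-0.2052; B=V−Δ·S=48.7804
Node (0,0) S=199.0000: V=(p*·3.0488+(1−p*)·22.1276)/1.05=8.2033; Δ=(3.0488−22.1276)/(222.8800−175.1200)=-0.3995; B=V−Δ·S=87.6984
Sanity check at the root: Δ(0,0)·S0 + B(0,0) reproduces V0 = 8.2033.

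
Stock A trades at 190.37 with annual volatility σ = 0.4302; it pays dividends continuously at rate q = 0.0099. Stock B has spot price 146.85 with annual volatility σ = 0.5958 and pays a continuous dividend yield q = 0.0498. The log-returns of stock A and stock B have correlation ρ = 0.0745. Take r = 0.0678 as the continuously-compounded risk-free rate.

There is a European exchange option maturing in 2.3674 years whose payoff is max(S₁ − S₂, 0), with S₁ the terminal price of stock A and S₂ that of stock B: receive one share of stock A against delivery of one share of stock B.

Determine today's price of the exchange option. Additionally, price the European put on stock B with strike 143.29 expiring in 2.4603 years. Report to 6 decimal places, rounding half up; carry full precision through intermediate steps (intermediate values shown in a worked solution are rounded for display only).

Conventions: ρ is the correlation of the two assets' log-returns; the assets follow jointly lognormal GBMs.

exchange price = 96.332137
price(stock B put K=143.29) = 40.968881

σ_eff = √(σ₁² + σ₂² − 2ρσ₁σ₂) = √(0.4302² + 0.5958² − 2·0.0745·0.4302·0.5958) = 0.708420
d₁ = (ln(S₁/S₂) + (q₂ − q₁ + σ_eff²/2)T) / (σ_eff√T) = (ln(190.37/146.85) + (0.0498 − 0.0099 + 0.250930)·2.3674) / 1.090000 = 0.869786
d₂ = d₁ − σ_eff√T = 0.869786 − 1.090000 = -0.220214
N(d₁) = 0.807791,  N(d₂) = 0.412852
V = S₁·e^{−q₁T}·N(d₁) − S₂·e^{−q₂T}·N(d₂) = 150.217001 − 53.884864 = 96.332137
[vanilla: stock B put K=143.29]
σ√T = 0.5958·√2.4603 = 0.934533
d₁ = (ln(S/K) + (r−q+σ²/2)T) / (σ√T) = (ln(146.85/143.29) + (0.0678−0.0498+0.5958²/2)·2.4603) / 0.934533 = (0.024541 + 0.480961) / 0.934533 = 0.540914
d₂ = d₁ − σ√T = 0.540914 − 0.934533 = -0.393618
e^{−rT} = 0.846362
e^{−qT} = 0.884686
N(−d₁) = 0.294283,  N(−d₂) = 0.653069
price = K·e^{−rT}·N(−d₂) − S·e^{−qT}·N(−d₁) = 79.201012 − 38.232131 = 40.968881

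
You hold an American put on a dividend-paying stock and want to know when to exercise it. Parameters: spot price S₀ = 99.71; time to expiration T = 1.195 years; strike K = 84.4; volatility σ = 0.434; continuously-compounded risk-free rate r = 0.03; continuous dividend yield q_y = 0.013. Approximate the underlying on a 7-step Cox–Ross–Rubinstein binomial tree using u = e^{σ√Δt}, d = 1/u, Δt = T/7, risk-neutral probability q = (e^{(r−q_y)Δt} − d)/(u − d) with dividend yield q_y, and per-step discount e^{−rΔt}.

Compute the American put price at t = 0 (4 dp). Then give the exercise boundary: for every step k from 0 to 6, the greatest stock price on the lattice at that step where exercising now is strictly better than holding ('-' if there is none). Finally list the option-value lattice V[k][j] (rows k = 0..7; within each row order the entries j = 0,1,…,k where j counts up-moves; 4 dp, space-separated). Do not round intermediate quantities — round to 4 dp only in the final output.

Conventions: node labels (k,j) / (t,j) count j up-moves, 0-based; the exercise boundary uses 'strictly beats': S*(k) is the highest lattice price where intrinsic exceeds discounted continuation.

price = 9.5393
boundary = - - - - 48.6666 58.2248 69.6602
tree:
9.5393
13.9658 4.5182
19.8622 7.2915 1.3563
27.2484 11.5276 2.4661 0.0860
35.7334 17.7230 4.4799 0.1611 0.0000
43.7225 26.1752 8.1302 0.3017 0.0000 0.0000
50.4002 35.7334 14.7398 0.5651 0.0000 0.0000 0.0000
55.9816 43.7225 26.1752 1.0584 0.0000 0.0000 0.0000 0.0000

Δt=0.17071  u=1.19640  d=0.83584  q=0.46335  discount=0.99489
step 7 (expiry): payoffs max(K−S,0) = 55.9816 43.7225 26.1752 1.0584 0.0000 0.0000 0.0000 0.0000
step 6: (k=6,j=0): S=33.9998, K−S=50.4002, hold=50.0444 ⇒ V=50.4002 exercise | (k=6,j=1): S=48.6666, K−S=35.7334, hold=35.4102 ⇒ V=35.7334 exercise | (k=6,j=2): S=69.6602, K−S=14.7398, hold=14.4631 ⇒ V=14.7398 exercise | (k=6,j=3): S=99.7100, K−S=0.0000, hold=0.5651 ⇒ V=0.5651 continue | (k=6,j=4): S=142.7226, K−S=0.0000, hold=0.0000 ⇒ V=0.0000 continue | (k=6,j=5): S=204.2897, K−S=0.0000, hold=0.0000 ⇒ V=0.0000 continue | (k=6,j=6): S=292.4155, K−S=0.0000, hold=0.0000 ⇒ V=0.0000 continue  boundary S*=69.6602
step 5: (k=5,j=0): S=40.6775, K−S=43.7225, hold=43.3816 ⇒ V=43.7225 exercise | (k=5,j=1): S=58.2248, K−S=26.1752, hold=25.8732 ⇒ V=26.1752 exercise | (k=5,j=2): S=83.3416, K−S=1.0584, hold=8.1302 ⇒ V=8.1302 continue | (k=5,j=3): S=119.2932, K−S=0.0000, hold=0.3017 ⇒ V=0.3017 continue | (k=5,j=4): S=170.7535, K−S=0.0000, hold=0.0000 ⇒ V=0.0000 continue | (k=5,j=5): S=244.4125, K−S=0.0000, hold=0.0000 ⇒ V=0.0000 continue  boundary S*=58.2248
step 4: (k=4,j=0): S=48.6666, K−S=35.7334, hold=35.4102 ⇒ V=35.7334 exercise | (k=4,j=1): S=69.6602, K−S=14.7398, hold=17.7230 ⇒ V=17.7230 continue | (k=4,j=2): S=99.7100, K−S=0.0000, hold=4.4799 ⇒ V=4.4799 continue | (k=4,j=3): S=142.7226, K−S=0.0000, hold=0.1611 ⇒ V=0.1611 continue | (k=4,j=4): S=204.2897, K−S=0.0000, hold=0.0000 ⇒ V=0.0000 continue  boundary S*=48.6666
step 3: (k=3,j=0): S=58.2248, K−S=26.1752, hold=27.2484 ⇒ V=27.2484 continue | (k=3,j=1): S=83.3416, K−S=1.0584, hold=11.5276 ⇒ V=11.5276 continue | (k=3,j=2): S=119.2932, K−S=0.0000, hold=2.4661 ⇒ V=2.4661 continue | (k=3,j=3): S=170.7535, K−S=0.0000, hold=0.0860 ⇒ V=0.0860 continue  boundary S*=-
step 2: (k=2,j=0): S=69.6602, K−S=14.7398, hold=19.8622 ⇒ V=19.8622 continue | (k=2,j=1): S=99.7100, K−S=0.0000, hold=7.2915 ⇒ V=7.2915 continue | (k=2,j=2): S=142.7226, K−S=0.0000, hold=1.3563 ⇒ V=1.3563 continue  boundary S*=-
step 1: (k=1,j=0): S=83.3416, K−S=1.0584, hold=13.9658 ⇒ V=13.9658 continue | (k=1,j=1): S=119.2932, K−S=0.0000, hold=4.5182 ⇒ V=4.5182 continue  boundary S*=-
step 0: (k=0,j=0): S=99.7100, K−S=0.0000, hold=9.5393 ⇒ V=9.5393 continue  boundary S*=-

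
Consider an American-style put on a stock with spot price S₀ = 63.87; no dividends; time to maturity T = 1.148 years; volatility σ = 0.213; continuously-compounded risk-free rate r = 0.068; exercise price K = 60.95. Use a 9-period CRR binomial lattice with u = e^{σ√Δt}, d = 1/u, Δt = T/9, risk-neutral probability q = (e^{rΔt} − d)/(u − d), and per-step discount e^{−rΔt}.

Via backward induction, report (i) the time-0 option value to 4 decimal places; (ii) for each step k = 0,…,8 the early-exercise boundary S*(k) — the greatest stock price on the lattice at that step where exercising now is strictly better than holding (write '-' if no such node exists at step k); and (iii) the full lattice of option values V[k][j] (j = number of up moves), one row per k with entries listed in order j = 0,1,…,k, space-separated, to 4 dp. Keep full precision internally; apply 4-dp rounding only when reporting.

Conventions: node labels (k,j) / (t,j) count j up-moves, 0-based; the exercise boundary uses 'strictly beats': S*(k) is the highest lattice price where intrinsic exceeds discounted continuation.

price = 2.9016
boundary = - - - 50.8374 47.1135 50.8374 47.1135 50.8374 54.8556
tree:
2.9016
4.5320 1.5495
6.8803 2.5904 0.6814
10.1126 4.2181 1.2356 0.2169
13.8365 6.6559 2.1947 0.4326 0.0354
17.2877 10.1126 3.7974 0.8549 0.0773 0.0000
20.4860 13.8365 6.3476 1.6707 0.1687 0.0000 0.0000
23.4500 17.2877 10.1126 3.2197 0.3686 0.0000 0.0000 0.0000
26.1969 20.4860 13.8365 6.0944 0.8051 0.0000 0.0000 0.0000 0.0000
28.7426 23.4500 17.2877 10.1126 1.7586 0.0000 0.0000 0.0000 0.0000 0.0000

Δt=0.12756, u=1.07904, d=0.92675, q=0.53819, disc=e^(-rΔt)=0.99136
k=9 terminal: V=max(K-S,0) → 28.7426 23.4500 17.2877 10.1126 1.7586 0.0000 0.0000 0.0000 0.0000 0.0000
k=8: j=0 S=34.7531 intr=26.1969 cont=25.6706 V=26.1969[EX]; j=1 S=40.4640 intr=20.4860 cont=19.9596 V=20.4860[EX]; j=2 S=47.1135 intr=13.8365 cont=13.3102 V=13.8365[EX]; j=3 S=54.8556 intr=6.0944 cont=5.5680 V=6.0944[EX]; j=4 S=63.8700 intr=0.0000 cont=0.8051 V=0.8051[hold]; j=5 S=74.3657 intr=0.0000 cont=0.0000 V=0.0000[hold]; j=6 S=86.5862 intr=0.0000 cont=0.0000 V=0.0000[hold]; j=7 S=100.8149 intr=0.0000 cont=0.0000 V=0.0000[hold]; j=8 S=117.3818 intr=0.0000 cont=0.0000 V=0.0000[hold]  S*(8)=54.8556
k=7: j=0 S=37.5000 intr=23.4500 cont=22.9236 V=23.4500[EX]; j=1 S=43.6623 intr=17.2877 cont=16.7613 V=17.2877[EX]; j=2 S=50.8374 intr=10.1126 cont=9.5863 V=10.1126[EX]; j=3 S=59.1914 intr=1.7586 cont=3.2197 V=3.2197[hold]; j=4 S=68.9184 intr=0.0000 cont=0.3686 V=0.3686[hold]; j=5 S=80.2437 intr=0.0000 cont=0.0000 V=0.0000[hold]; j=6 S=93.4301 intr=0.0000 cont=0.0000 V=0.0000[hold]; j=7 S=108.7835 intr=0.0000 cont=0.0000 V=0.0000[hold]  S*(7)=50.8374
k=6: j=0 S=40.4640 intr=20.4860 cont=19.9596 V=20.4860[EX]; j=1 S=47.1135 intr=13.8365 cont=13.3102 V=13.8365[EX]; j=2 S=54.8556 intr=6.0944 cont=6.3476 V=6.3476[hold]; j=3 S=63.8700 intr=0.0000 cont=1.6707 V=1.6707[hold]; j=4 S=74.3657 intr=0.0000 cont=0.1687 V=0.1687[hold]; j=5 S=86.5862 intr=0.0000 cont=0.0000 V=0.0000[hold]; j=6 S=100.8149 intr=0.0000 cont=0.0000 V=0.0000[hold]  S*(6)=47.1135
k=5: j=0 S=43.6623 intr=17.2877 cont=16.7613 V=17.2877[EX]; j=1 S=50.8374 intr=10.1126 cont=9.7214 V=10.1126[EX]; j=2 S=59.1914 intr=1.7586 cont=3.7974 V=3.7974[hold]; j=3 S=68.9184 intr=0.0000 cont=0.8549 V=0.8549[hold]; j=4 S=80.2437 intr=0.0000 cont=0.0773 V=0.0773[hold]; j=5 S=93.4301 intr=0.0000 cont=0.0000 V=0.0000[hold]  S*(5)=50.8374
k=4: j=0 S=47.1135 intr=13.8365 cont=13.3102 V=13.8365[EX]; j=1 S=54.8556 intr=6.0944 cont=6.6559 V=6.6559[hold]; j=2 S=63.8700 intr=0.0000 cont=2.1947 V=2.1947[hold]; j=3 S=74.3657 intr=0.0000 cont=0.4326 V=0.4326[hold]; j=4 S=86.5862 intr=0.0000 cont=0.0354 V=0.0354[hold]  S*(4)=47.1135
k=3: j=0 S=50.8374 intr=10.1126 cont=9.8858 V=10.1126[EX]; j=1 S=59.1914 intr=1.7586 cont=4.2181 V=4.2181[hold]; j=2 S=68.9184 intr=0.0000 cont=1.2356 V=1.2356[hold]; j=3 S=80.2437 intr=0.0000 cont=0.2169 V=0.2169[hold]  S*(3)=50.8374
k=2: j=0 S=54.8556 intr=6.0944 cont=6.8803 V=6.8803[hold]; j=1 S=63.8700 intr=0.0000 cont=2.5904 V=2.5904[hold]; j=2 S=74.3657 intr=0.0000 cont=0.6814 V=0.6814[hold]  S*(2)=-
k=1: j=0 S=59.1914 intr=1.7586 cont=4.5320 V=4.5320[hold]; j=1 S=68.9184 intr=0.0000 cont=1.5495 V=1.5495[hold]  S*(1)=-
k=0: j=0 S=63.8700 intr=0.0000 cont=2.9016 V=2.9016[hold]  S*(0)=-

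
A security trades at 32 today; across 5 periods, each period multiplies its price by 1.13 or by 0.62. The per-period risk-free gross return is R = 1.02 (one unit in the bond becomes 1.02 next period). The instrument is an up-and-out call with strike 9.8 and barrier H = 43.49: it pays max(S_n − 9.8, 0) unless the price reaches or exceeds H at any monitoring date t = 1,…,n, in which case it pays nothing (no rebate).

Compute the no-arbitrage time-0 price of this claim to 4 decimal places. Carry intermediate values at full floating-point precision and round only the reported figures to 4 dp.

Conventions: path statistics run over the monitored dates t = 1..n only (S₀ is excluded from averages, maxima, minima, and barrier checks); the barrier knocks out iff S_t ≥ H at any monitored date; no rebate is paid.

With p* = (R−d)/(u−d) = 0.7843, sum probability × payoff across the paths and divide by R^5.
Enumerate all 2^5 = 32 price paths (U = up ×1.13, D = down ×0.62); each path with k up-moves has probability p*^k·(1−p*)^(5−k).
DDDDD: M=19.8400, payoff=0.0000, prob=0.000467
UDDDD: M=36.1600, payoff=0.0000, prob=0.001697
DUDDD: M=22.4192, payoff=0.0000, prob=0.001697
UUDDD: M=40.8608, payoff=0.0000, prob=0.006172
DDUDD: M=19.8400, payoff=0.0000, prob=0.001697
UDUDD: M=36.1600, payoff=0.0000, prob=0.006172
DUUDD: M=25.3337, payoff=0.0000, prob=0.006172
UUUDD: M=46.1727, payoff=0.0000, prob=0.022445
DDDUD: M=19.8400, payoff=0.0000, prob=0.001697
UDDUD: M=36.1600, payoff=0.0000, prob=0.006172
DUDUD: M=22.4192, payoff=0.0000, prob=0.006172
UUDUD: M=40.8608, payoff=7.9488, prob=0.022445
DDUUD: M=19.8400, payoff=0.0000, prob=0.006172
UDUUD: M=36.1600, payoff=7.9488, prob=0.022445
DUUUD: M=28.6271, payoff=7.9488, prob=0.022445
UUUUD: M=52.1752, payoff=0.0000, prob=0.081617
DDDDU: M=19.8400, payoff=0.0000, prob=0.001697
UDDDU: M=36.1600, payoff=0.0000, prob=0.006172
DUDDU: M=22.4192, payoff=0.0000, prob=0.006172
UUDDU: M=40.8608, payoff=7.9488, prob=0.022445
DDUDU: M=19.8400, payoff=0.0000, prob=0.006172
UDUDU: M=36.1600, payoff=7.9488, prob=0.022445
DUUDU: M=25.3337, payoff=7.9488, prob=0.022445
UUUDU: M=46.1727, payoff=0.0000, prob=0.081617
DDDUU: M=19.8400, payoff=0.0000, prob=0.006172
UDDUU: M=36.1600, payoff=7.9488, prob=0.022445
DUDUU: M=22.4192, payoff=7.9488, prob=0.022445
UUDUU: M=40.8608, payoff=22.5486, prob=0.081617
DDUUU: M=19.8400, payoff=7.9488, prob=0.022445
UDUUU: M=36.1600, payoff=22.5486, prob=0.081617
DUUUU: M=32.3486, payoff=22.5486, prob=0.081617
UUUUU: M=58.9579, payoff=0.0000, prob=0.296790
Price = Σ prob·payoff / R^5 = 7.126737 / 1.104081 = 6.4549

price = 6.4549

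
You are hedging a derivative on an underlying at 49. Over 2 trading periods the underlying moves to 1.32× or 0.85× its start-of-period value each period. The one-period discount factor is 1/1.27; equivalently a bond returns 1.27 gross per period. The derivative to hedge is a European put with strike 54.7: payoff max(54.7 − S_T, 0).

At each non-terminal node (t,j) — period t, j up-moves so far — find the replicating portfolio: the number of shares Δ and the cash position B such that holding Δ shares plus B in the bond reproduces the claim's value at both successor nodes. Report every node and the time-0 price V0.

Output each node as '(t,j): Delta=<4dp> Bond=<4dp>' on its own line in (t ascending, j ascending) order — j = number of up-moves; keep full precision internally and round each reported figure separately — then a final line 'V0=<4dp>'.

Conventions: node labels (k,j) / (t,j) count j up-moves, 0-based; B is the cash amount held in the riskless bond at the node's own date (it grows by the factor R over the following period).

The replicating-portfolio and risk-neutral prices coincide; use p* = (1.27−0.85)/(1.32−0.85) = 0.8936 for the latter.
Expiry values: V(2,0)=19.2975, V(2,1)=0.0000, V(2,2)=0.0000
(1,0): S=41.6500. Δ = (V_up−V_dn)/(S_up−S_dn) = (0.0000−19.2975)/(54.9780−35.4025) = -0.9858. V = [p*·0.0000 + (1−p*)·19.2975]/1.27 = 1.6165. B = V − Δ·S = 42.6750.
(1,1): S=64.6800. Δ = (V_up−V_dn)/(S_up−S_dn) = (0.0000−0.0000)/(85.3776−54.9780) = 0.0000. V = [p*·0.0000 + (1−p*)·0.0000]/1.27 = 0.0000. B = V − Δ·S = 0.0000.
(0,0): S=49.0000. Δ = (V_up−V_dn)/(S_up−S_dn) = (0.0000−1.6165)/(64.6800−41.6500) = -0.0702. V = [p*·0.0000 + (1−p*)·1.6165]/1.27 = 0.1354. B = V − Δ·S = 3.5747.
Sanity check at the root: Δ(0,0)·S0 + B(0,0) reproduces V0 = 0.1354.

(0,0): Delta=-0.0702 Bond=3.5747
(1,0): Delta=-0.9858 Bond=42.6750
(1,1): Delta=0.0000 Bond=0.0000
V0=0.1354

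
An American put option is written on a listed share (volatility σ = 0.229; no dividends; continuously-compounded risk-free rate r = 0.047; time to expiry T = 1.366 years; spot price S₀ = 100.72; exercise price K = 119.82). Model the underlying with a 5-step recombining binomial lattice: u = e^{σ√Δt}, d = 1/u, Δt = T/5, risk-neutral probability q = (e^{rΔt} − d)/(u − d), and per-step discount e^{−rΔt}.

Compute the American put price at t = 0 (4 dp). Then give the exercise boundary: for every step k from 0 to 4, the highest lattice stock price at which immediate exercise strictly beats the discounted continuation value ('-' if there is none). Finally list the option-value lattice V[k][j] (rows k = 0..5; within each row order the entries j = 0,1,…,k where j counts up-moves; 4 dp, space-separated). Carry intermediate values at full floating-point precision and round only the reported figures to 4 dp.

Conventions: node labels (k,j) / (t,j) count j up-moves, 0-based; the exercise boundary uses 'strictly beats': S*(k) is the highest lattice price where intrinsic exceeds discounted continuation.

Δt=0.27320, u=1.12715, d=0.88719, q=0.52397, disc=e^(-rΔt)=0.98724
k=5 terminal: V=max(K-S,0) → 64.4593 49.4857 30.4621 6.2932 0.0000 0.0000
k=4: j=0 S=62.4000 intr=57.4200 cont=55.8913 V=57.4200[EX]; j=1 S=79.2775 intr=40.5425 cont=39.0138 V=40.5425[EX]; j=2 S=100.7200 intr=19.1000 cont=17.5713 V=19.1000[EX]; j=3 S=127.9621 intr=0.0000 cont=2.9575 V=2.9575[hold]; j=4 S=162.5725 intr=0.0000 cont=0.0000 V=0.0000[hold]  S*(4)=100.7200
k=3: j=0 S=70.3343 intr=49.4857 cont=47.9570 V=49.4857[EX]; j=1 S=89.3579 intr=30.4621 cont=28.9334 V=30.4621[EX]; j=2 S=113.5268 intr=6.2932 cont=10.5061 V=10.5061[hold]; j=3 S=144.2329 intr=0.0000 cont=1.3899 V=1.3899[hold]  S*(3)=89.3579
k=2: j=0 S=79.2775 intr=40.5425 cont=39.0138 V=40.5425[EX]; j=1 S=100.7200 intr=19.1000 cont=19.7506 V=19.7506[hold]; j=2 S=127.9621 intr=0.0000 cont=5.6564 V=5.6564[hold]  S*(2)=79.2775
k=1: j=0 S=89.3579 intr=30.4621 cont=29.2700 V=30.4621[EX]; j=1 S=113.5268 intr=6.2932 cont=12.2079 V=12.2079[hold]  S*(1)=89.3579
k=0: j=0 S=100.7200 intr=19.1000 cont=20.6309 V=20.6309[hold]  S*(0)=-

price = 20.6309
boundary = - 89.3579 79.2775 89.3579 100.7200
tree:
20.6309
30.4621 12.2079
40.5425 19.7506 5.6564
49.4857 30.4621 10.5061 1.3899
57.4200 40.5425 19.1000 2.9575 0.0000
64.4593 49.4857 30.4621 6.2932 0.0000 0.0000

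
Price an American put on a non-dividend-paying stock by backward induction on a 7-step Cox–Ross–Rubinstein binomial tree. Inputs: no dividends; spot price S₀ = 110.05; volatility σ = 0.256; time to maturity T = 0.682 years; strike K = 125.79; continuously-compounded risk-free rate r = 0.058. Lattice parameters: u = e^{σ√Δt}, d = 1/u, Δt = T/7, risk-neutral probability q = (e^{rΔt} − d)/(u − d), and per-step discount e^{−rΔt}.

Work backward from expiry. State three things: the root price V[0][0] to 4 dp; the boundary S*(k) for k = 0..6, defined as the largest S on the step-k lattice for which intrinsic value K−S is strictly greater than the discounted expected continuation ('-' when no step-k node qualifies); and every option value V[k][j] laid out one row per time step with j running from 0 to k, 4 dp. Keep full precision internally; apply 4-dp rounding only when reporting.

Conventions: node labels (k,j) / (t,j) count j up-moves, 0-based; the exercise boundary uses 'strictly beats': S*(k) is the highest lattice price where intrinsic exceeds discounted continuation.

price = 17.5988
boundary = - 101.5984 93.7959 101.5984 93.7959 101.5984 110.0500
tree:
17.5988
24.1916 11.5949
31.9941 17.0717 6.5740
39.1974 24.1916 10.5665 2.8931
45.8475 31.9941 16.3765 5.2211 0.7366
51.9869 39.1974 24.1916 9.2100 1.5288 0.0000
57.6548 45.8475 31.9941 15.7400 3.1729 0.0000 0.0000
62.8874 51.9869 39.1974 24.1916 6.5854 0.0000 0.0000 0.0000

Δt=0.09743  u=1.08319  d=0.92320  q=0.51546  discount=0.99437
step 7 (expiry): payoffs max(K−S,0) = 62.8874 51.9869 39.1974 24.1916 6.5854 0.0000 0.0000 0.0000
step 6: (k=6,j=0): S=68.1352, K−S=57.6548, hold=56.9459 ⇒ V=57.6548 exercise | (k=6,j=1): S=79.9425, K−S=45.8475, hold=45.1386 ⇒ V=45.8475 exercise | (k=6,j=2): S=93.7959, K−S=31.9941, hold=31.2853 ⇒ V=31.9941 exercise | (k=6,j=3): S=110.0500, K−S=15.7400, hold=15.0312 ⇒ V=15.7400 exercise | (k=6,j=4): S=129.1208, K−S=0.0000, hold=3.1729 ⇒ V=3.1729 continue | (k=6,j=5): S=151.4964, K−S=0.0000, hold=0.0000 ⇒ V=0.0000 continue | (k=6,j=6): S=177.7494, K−S=0.0000, hold=0.0000 ⇒ V=0.0000 continue  boundary S*=110.0500
step 5: (k=5,j=0): S=73.8031, K−S=51.9869, hold=51.2780 ⇒ V=51.9869 exercise | (k=5,j=1): S=86.5926, K−S=39.1974, hold=38.4886 ⇒ V=39.1974 exercise | (k=5,j=2): S=101.5984, K−S=24.1916, hold=23.4827 ⇒ V=24.1916 exercise | (k=5,j=3): S=119.2046, K−S=6.5854, hold=9.2100 ⇒ V=9.2100 continue | (k=5,j=4): S=139.8618, K−S=0.0000, hold=1.5288 ⇒ V=1.5288 continue | (k=5,j=5): S=164.0987, K−S=0.0000, hold=0.0000 ⇒ V=0.0000 continue  boundary S*=101.5984
step 4: (k=4,j=0): S=79.9425, K−S=45.8475, hold=45.1386 ⇒ V=45.8475 exercise | (k=4,j=1): S=93.7959, K−S=31.9941, hold=31.2853 ⇒ V=31.9941 exercise | (k=4,j=2): S=110.0500, K−S=15.7400, hold=16.3765 ⇒ V=16.3765 continue | (k=4,j=3): S=129.1208, K−S=0.0000, hold=5.2211 ⇒ V=5.2211 continue | (k=4,j=4): S=151.4964, K−S=0.0000, hold=0.7366 ⇒ V=0.7366 continue  boundary S*=93.7959
step 3: (k=3,j=0): S=86.5926, K−S=39.1974, hold=38.4886 ⇒ V=39.1974 exercise | (k=3,j=1): S=101.5984, K−S=24.1916, hold=23.8090 ⇒ V=24.1916 exercise | (k=3,j=2): S=119.2046, K−S=6.5854, hold=10.5665 ⇒ V=10.5665 continue | (k=3,j=3): S=139.8618, K−S=0.0000, hold=2.8931 ⇒ V=2.8931 continue  boundary S*=101.5984
step 2: (k=2,j=0): S=93.7959, K−S=31.9941, hold=31.2853 ⇒ V=31.9941 exercise | (k=2,j=1): S=110.0500, K−S=15.7400, hold=17.0717 ⇒ V=17.0717 continue | (k=2,j=2): S=129.1208, K−S=0.0000, hold=6.5740 ⇒ V=6.5740 continue  boundary S*=93.7959
step 1: (k=1,j=0): S=101.5984, K−S=24.1916, hold=24.1653 ⇒ V=24.1916 exercise | (k=1,j=1): S=119.2046, K−S=6.5854, hold=11.5949 ⇒ V=11.5949 continue  boundary S*=101.5984
step 0: (k=0,j=0): S=110.0500, K−S=15.7400, hold=17.5988 ⇒ V=17.5988 continue  boundary S*=-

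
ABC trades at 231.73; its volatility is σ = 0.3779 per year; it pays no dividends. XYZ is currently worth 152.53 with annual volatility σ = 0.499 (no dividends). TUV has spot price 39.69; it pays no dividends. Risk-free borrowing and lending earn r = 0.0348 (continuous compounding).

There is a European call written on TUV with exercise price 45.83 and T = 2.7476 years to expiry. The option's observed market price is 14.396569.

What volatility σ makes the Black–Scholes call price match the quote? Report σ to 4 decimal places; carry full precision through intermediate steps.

At σ = 0.5943 the Black–Scholes value reproduces the quote:
σ√T = 0.5943·√2.7476 = 0.985105
d₁ = (ln(S/K) + (r+σ²/2)T) / (σ√T) = (ln(39.69/45.83) + (0.0348+0.5943²/2)·2.7476) / 0.985105 = (-0.143840 + 0.580832) / 0.985105 = 0.443600
d₂ = d₁ − σ√T = 0.443600 − 0.985105 = -0.541505
e^{−rT} = 0.908812
N(d₁) = 0.671334,  N(d₂) = 0.294080
V = S·N(d₁) − K·e^{−rT}·N(d₂) = 26.645253 − 12.248684 = 14.396569 (the observed quote) — the price is monotone increasing in volatility, hence this σ is the only solution

sigma = 0.5943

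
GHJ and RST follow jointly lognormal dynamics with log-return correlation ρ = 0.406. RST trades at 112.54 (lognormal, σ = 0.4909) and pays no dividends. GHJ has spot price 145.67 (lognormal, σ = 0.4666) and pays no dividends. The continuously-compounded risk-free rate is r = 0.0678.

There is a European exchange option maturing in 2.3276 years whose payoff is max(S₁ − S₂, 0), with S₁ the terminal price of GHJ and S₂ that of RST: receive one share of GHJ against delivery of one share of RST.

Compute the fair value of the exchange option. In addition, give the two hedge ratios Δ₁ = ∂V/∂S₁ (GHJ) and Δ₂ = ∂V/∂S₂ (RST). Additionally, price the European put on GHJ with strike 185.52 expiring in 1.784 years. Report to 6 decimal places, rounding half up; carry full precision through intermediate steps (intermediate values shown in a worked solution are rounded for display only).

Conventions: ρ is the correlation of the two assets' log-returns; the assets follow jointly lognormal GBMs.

σ_eff = √(σ₁² + σ₂² − 2ρσ₁σ₂) = √(0.4666² + 0.4909² − 2·0.406·0.4666·0.4909) = 0.522213
d₁ = (ln(S₁/S₂) + (q₂ − q₁ + σ_eff²/2)T) / (σ_eff√T) = (ln(145.67/112.54) + (0.0 − 0.0 + 0.136353)·2.3276) / 0.796713 = 0.722231
d₂ = d₁ − σ_eff√T = 0.722231 − 0.796713 = -0.074482
N(d₁) = 0.764924,  N(d₂) = 0.470313
V = S₁·e^{−q₁T}·N(d₁) − S₂·e^{−q₂T}·N(d₂) = 111.426448 − 52.929071 = 58.497377
Δ₁ = e^{−q₁T}·N(d₁) = 0.764924;  Δ₂ = −e^{−q₂T}·N(d₂) = -0.470313
[vanilla: GHJ put K=185.52]
σ√T = 0.4666·√1.784 = 0.623221
d₁ = (ln(S/K) + (r+σ²/2)T) / (σ√T) = (ln(145.67/185.52) + (0.0678+0.4666²/2)·1.784) / 0.623221 = (-0.241819 + 0.315157) / 0.623221 = 0.117677
d₂ = d₁ − σ√T = 0.117677 − 0.623221 = -0.505544
e^{−rT} = 0.886074
N(−d₁) = 0.453162,  N(−d₂) = 0.693412
price = K·e^{−rT}·N(−d₂) − S·N(−d₁) = 113.986065 − 66.012099 = 47.973967

exchange price = 58.497377
Δ1 = 0.764924
Δ2 = -0.470313
price(GHJ put K=185.52) = 47.973967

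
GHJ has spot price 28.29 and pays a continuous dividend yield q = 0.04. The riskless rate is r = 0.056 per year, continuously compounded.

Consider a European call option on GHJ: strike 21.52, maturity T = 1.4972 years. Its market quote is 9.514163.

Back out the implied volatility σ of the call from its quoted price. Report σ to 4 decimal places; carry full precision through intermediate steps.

sigma = 0.4879

At σ = 0.4879 the Black–Scholes value reproduces the quote:
σ√T = 0.4879·√1.4972 = 0.596995
d₁ = (ln(S/K) + (r−q+σ²/2)T) / (σ√T) = (ln(28.29/21.52) + (0.056−0.04+0.4879²/2)·1.4972) / 0.596995 = (0.273526 + 0.202157) / 0.596995 = 0.796795
d₂ = d₁ − σ√T = 0.796795 − 0.596995 = 0.199799
e^{−rT} = 0.919575
e^{−qT} = 0.941870
N(d₁) = 0.787215,  N(d₂) = 0.579181
V = S·e^{−qT}·N(d₁) − K·e^{−rT}·N(d₂) = 20.975735 − 11.461571 = 9.514163 (the quoted price), and the Black–Scholes price is strictly increasing in σ, so σ is unique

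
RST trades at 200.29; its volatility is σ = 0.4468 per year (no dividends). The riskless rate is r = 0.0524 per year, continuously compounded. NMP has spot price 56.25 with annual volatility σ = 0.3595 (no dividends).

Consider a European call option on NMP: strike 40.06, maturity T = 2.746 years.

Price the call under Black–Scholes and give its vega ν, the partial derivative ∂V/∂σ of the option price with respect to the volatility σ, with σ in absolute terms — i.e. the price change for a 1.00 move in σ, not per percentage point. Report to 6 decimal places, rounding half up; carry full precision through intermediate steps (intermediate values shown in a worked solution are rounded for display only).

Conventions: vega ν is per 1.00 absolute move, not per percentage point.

σ√T = 0.3595·√2.746 = 0.595730
d₁ = (ln(S/K) + (r+σ²/2)T) / (σ√T) = (ln(56.25/40.06) + (0.0524+0.3595²/2)·2.746) / 0.595730 = (0.339428 + 0.321337) / 0.595730 = 1.109169
d₂ = d₁ − σ√T = 1.109169 − 0.595730 = 0.513440
e^{−rT} = 0.865983
N(d₁) = 0.866321,  N(d₂) = 0.696178
Call price V = S·N(d₁) − K·e^{−rT}·N(d₂) = 48.730580 − 24.151300 = 24.579280
φ(d₁) = (1/√(2π))·e^{−d₁²/2} = 0.215657
ν = S·φ(d₁)·√T = 20.101850

price = 24.579280
ν = 20.101850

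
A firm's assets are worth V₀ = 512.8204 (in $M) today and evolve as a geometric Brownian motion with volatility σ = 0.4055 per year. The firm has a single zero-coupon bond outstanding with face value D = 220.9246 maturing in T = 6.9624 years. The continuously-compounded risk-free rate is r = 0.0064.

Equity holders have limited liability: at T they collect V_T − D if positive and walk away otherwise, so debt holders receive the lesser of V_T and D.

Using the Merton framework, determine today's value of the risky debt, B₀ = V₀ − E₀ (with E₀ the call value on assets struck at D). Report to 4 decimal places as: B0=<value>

B0=174.3293

With assets at 512.8204 and a single debt payment of 220.9246 at 6.9624 years:
d₁ = [ln(V₀/D) + (r + σ²/2)T] / (σ√T)
   = [ln(512.8204/220.9246) + (0.0064 + 0.5·0.4055²)·6.9624] / (0.4055·√6.9624)
   = [0.842104 + 0.616974] / 1.069967 = 1.363667
d₂ = d₁ − σ√T = 1.363667 − 1.069967 = 0.293700
N(d₁) = 0.913664,  N(d₂) = 0.615506,  e^(−rT) = 0.956419
E₀ = V₀·N(d₁) − D·e^(−rT)·N(d₂)
   = 512.8204·0.913664 − 220.9246·0.956419·0.615506 = 338.491109
B₀ = V₀ − E₀ = 512.8204 − 338.491109 = 174.329291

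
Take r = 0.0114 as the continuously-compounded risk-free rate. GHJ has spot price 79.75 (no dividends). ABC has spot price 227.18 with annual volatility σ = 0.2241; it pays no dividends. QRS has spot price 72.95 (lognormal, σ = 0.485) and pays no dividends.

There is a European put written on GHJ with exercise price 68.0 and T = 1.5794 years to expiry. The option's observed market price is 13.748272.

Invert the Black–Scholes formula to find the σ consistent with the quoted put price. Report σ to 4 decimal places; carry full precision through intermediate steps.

At σ = 0.5440 the Black–Scholes value reproduces the quote:
σ√T = 0.544·√1.5794 = 0.683668
d₁ = (ln(S/K) + (r+σ²/2)T) / (σ√T) = (ln(79.75/68.0) + (0.0114+0.544²/2)·1.5794) / 0.683668 = (0.159389 + 0.251706) / 0.683668 = 0.601308
d₂ = d₁ − σ√T = 0.601308 − 0.683668 = -0.082359
e^{−rT} = 0.982156
N(−d₁) = 0.273817,  N(−d₂) = 0.532820
V = K·e^{−rT}·N(−d₂) − S·N(−d₁) = 35.585209 − 21.836937 = 13.748272 (the quoted price), and the Black–Scholes price is strictly increasing in σ, so σ is unique

sigma = 0.5440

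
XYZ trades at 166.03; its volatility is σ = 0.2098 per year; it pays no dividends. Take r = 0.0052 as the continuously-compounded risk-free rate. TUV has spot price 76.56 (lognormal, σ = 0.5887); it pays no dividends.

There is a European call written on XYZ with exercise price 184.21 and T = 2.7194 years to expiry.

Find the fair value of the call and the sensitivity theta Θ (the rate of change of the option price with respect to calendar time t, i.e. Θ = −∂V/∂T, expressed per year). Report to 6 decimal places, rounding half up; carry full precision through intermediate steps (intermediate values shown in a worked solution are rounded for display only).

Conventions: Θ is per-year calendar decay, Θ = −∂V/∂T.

price = 16.866773
Θ = -4.511926

σ√T = 0.2098·√2.7194 = 0.345973
d₁ = (ln(S/K) + (r+σ²/2)T) / (σ√T) = (ln(166.03/184.21) + (0.0052+0.2098²/2)·2.7194) / 0.345973 = (-0.103908 + 0.073989) / 0.345973 = -0.086476
d₂ = d₁ − σ√T = -0.086476 − 0.345973 = -0.432449
e^{−rT} = 0.985959
N(d₁) = 0.465544,  N(d₂) = 0.332708
Call price V = S·N(d₁) − K·e^{−rT}·N(d₂) = 77.294258 − 60.427485 = 16.866773
φ(d₁) = (1/√(2π))·e^{−d₁²/2} = 0.397453
Θ = −S·φ(d₁)·σ/(2√T) − r·K·e^{−rT}·N(d₂) = −4.197703 − 0.314223 = -4.511926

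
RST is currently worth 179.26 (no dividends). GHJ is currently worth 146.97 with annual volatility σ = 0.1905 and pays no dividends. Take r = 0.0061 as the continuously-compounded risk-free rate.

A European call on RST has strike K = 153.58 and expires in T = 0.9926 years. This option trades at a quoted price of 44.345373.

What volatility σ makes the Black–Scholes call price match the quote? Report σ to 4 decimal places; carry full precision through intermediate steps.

At σ = 0.4462 the Black–Scholes value reproduces the quote:
σ√T = 0.4462·√0.9926 = 0.444546
d₁ = (ln(S/K) + (r+σ²/2)T) / (σ√T) = (ln(179.26/153.58) + (0.0061+0.4462²/2)·0.9926) / 0.444546 = (0.154616 + 0.104865) / 0.444546 = 0.583699
d₂ = d₁ − σ√T = 0.583699 − 0.444546 = 0.139153
e^{−rT} = 0.993963
N(d₁) = 0.720289,  N(d₂) = 0.555335
V = S·N(d₁) − K·e^{−rT}·N(d₂) = 129.118936 − 84.773564 = 44.345373 (matching the quote); vega is positive throughout, so no other σ reproduces this price

sigma = 0.4462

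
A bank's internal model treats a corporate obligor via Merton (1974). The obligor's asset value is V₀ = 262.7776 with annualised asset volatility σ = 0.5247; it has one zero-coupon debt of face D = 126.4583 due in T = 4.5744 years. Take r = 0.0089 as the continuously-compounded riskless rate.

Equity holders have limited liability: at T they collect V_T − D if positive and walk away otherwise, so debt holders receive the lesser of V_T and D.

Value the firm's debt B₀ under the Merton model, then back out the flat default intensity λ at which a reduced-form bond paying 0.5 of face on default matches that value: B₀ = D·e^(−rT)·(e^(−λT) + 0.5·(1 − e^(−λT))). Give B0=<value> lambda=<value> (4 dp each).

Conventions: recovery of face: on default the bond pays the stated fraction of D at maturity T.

B0=94.6415 lambda=0.1271

Apply the equity-as-call identities (strike 126.4583, horizon 4.5744 years):
d₁ = [ln(V₀/D) + (r + σ²/2)T] / (σ√T)
   = [ln(262.7776/126.4583) + (0.0089 + 0.5·0.5247²)·4.5744] / (0.5247·√4.5744)
   = [0.731395 + 0.670401] / 1.122220 = 1.249128
d₂ = d₁ − σ√T = 1.249128 − 1.122220 = 0.126908
N(d₁) = 0.894191,  N(d₂) = 0.550493,  e^(−rT) = 0.960105
E₀ = V₀·N(d₁) − D·e^(−rT)·N(d₂)
   = 262.7776·0.894191 − 126.4583·0.960105·0.550493 = 168.136126
B₀ = V₀ − E₀ = 262.7776 − 168.136126 = 94.641474
e^(−λT) = (B₀·e^(rT)/D − 0.5)/(1 − 0.5) = (94.6415·1.041552/126.4583 − 0.5)/0.5 = 0.55899721
λ = −ln(0.55899721)/4.5744 = 0.127145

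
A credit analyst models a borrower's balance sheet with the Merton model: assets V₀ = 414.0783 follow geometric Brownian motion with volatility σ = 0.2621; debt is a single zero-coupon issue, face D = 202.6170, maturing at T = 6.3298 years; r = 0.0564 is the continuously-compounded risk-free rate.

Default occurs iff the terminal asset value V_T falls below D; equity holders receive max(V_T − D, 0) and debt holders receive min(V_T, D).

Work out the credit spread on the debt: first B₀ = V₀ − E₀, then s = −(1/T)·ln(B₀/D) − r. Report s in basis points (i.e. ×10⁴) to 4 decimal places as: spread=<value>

Work the structural quantities from V₀ = 414.0783 against face 202.6170:
d₁ = [ln(V₀/D) + (r + σ²/2)T] / (σ√T)
   = [ln(414.0783/202.6170) + (0.0564 + 0.5·0.2621²)·6.3298] / (0.2621·√6.3298)
   = [0.714738 + 0.574418] / 0.659420 = 1.954984
d₂ = d₁ − σ√T = 1.954984 − 0.659420 = 1.295565
N(d₁) = 0.974708,  N(d₂) = 0.902437,  e^(−rT) = 0.699772
E₀ = V₀·N(d₁) − D·e^(−rT)·N(d₂)
   = 414.0783·0.974708 − 202.6170·0.699772·0.902437 = 275.652547
B₀ = V₀ − E₀ = 414.0783 − 275.652547 = 138.425753
spread = −(1/T)·ln(B₀/D) − r = −(1/6.3298)·ln(138.425753/202.6170) − 0.0564 = 0.00378885
in basis points: 0.00378885 × 10⁴ = 37.8885 bp

spread=37.8885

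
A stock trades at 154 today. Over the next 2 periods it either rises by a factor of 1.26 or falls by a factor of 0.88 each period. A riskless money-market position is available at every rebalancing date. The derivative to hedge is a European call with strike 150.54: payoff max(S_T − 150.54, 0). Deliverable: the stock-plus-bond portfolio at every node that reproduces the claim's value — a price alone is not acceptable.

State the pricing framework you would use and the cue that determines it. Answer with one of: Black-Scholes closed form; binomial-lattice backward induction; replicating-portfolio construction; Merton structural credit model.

Key observation: the deliverable is the dynamic trading strategy on the 2-step tree (spot 154, moves 1.26 and 0.88), so the valuation must go through the node-by-node replicating-portfolio solve.

framework: replicating-portfolio construction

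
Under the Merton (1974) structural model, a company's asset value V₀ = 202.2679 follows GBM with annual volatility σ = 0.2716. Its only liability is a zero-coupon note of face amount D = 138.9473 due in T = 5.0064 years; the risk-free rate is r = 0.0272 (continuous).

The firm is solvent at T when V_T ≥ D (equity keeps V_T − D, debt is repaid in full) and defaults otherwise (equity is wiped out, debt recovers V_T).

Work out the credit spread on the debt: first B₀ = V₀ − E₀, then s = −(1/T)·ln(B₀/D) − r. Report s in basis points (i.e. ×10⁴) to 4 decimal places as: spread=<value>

spread=177.8272

Apply the equity-as-call identities (strike 138.9473, horizon 5.0064 years):
d₁ = [ln(V₀/D) + (r + σ²/2)T] / (σ√T)
   = [ln(202.2679/138.9473) + (0.0272 + 0.5·0.2716²)·5.0064] / (0.2716·√5.0064)
   = [0.375498 + 0.320827] / 0.607705 = 1.145828
d₂ = d₁ − σ√T = 1.145828 − 0.607705 = 0.538123
N(d₁) = 0.874067,  N(d₂) = 0.704754,  e^(−rT) = 0.872691
E₀ = V₀·N(d₁) − D·e^(−rT)·N(d₂)
   = 202.2679·0.874067 − 138.9473·0.872691·0.704754 = 91.338583
B₀ = V₀ − E₀ = 202.2679 − 91.338583 = 110.929317
spread = −(1/T)·ln(B₀/D) − r = −(1/5.0064)·ln(110.929317/138.9473) − 0.0272 = 0.01778272
in basis points: 0.01778272 × 10⁴ = 177.8272 bp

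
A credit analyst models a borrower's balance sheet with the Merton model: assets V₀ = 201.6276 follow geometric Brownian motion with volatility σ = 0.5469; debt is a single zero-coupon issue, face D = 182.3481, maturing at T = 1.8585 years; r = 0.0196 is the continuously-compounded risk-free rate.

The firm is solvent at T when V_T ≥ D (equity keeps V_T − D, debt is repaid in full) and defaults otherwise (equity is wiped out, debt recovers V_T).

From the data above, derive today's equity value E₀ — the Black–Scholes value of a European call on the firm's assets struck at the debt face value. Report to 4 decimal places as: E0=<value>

E0=68.6414

Work the structural quantities from V₀ = 201.6276 against face 182.3481:
d₁ = [ln(V₀/D) + (r + σ²/2)T] / (σ√T)
   = [ln(201.6276/182.3481) + (0.0196 + 0.5·0.5469²)·1.8585] / (0.5469·√1.8585)
   = [0.100505 + 0.314365] / 0.745571 = 0.556446
d₂ = d₁ − σ√T = 0.556446 − 0.745571 = -0.189126
N(d₁) = 0.711047,  N(d₂) = 0.424997,  e^(−rT) = 0.964229
E₀ = V₀·N(d₁) − D·e^(−rT)·N(d₂)
   = 201.6276·0.711047 − 182.3481·0.964229·0.424997 = 68.641423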